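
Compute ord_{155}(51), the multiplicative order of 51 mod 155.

The order of 51 must divide φ(155) = φ(5·31) = (5−1)·(31−1) = 4·30 = 120 = 2^3 · 3 · 5.
Divisors of 120: 1, 2, 3, 4, 5, 6, 8, 10, 12, 15, 20, 24, 30, 40, 60, 120.
Compute 51^d (mod 155) for the divisors d until we hit 1:
51^1 ≡ 51 (mod 155)
51^2 ≡ 121 (mod 155)
51^3 ≡ 126 (mod 155)
51^4 ≡ 71 (mod 155)
51^5 ≡ 56 (mod 155)
51^6 ≡ 66 (mod 155)
51^8 ≡ 81 (mod 155)
51^10 ≡ 36 (mod 155)
51^12 ≡ 16 (mod 155)
51^15 ≡ 1 (mod 155) ✓
Hence ord(51) = 15.

15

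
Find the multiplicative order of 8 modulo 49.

ord(8) | φ(49) = φ(7^2) = 7·(7−1) = 42 = 2 · 3 · 7.
Divisors of 42: 1, 2, 3, 6, 7, 14, 21, 42.
Evaluate successive powers at the divisors of 42:
8^1 ≡ 8 (mod 49)
8^2 ≡ 15 (mod 49)
8^3 ≡ 22 (mod 49)
8^6 ≡ 43 (mod 49)
8^7 ≡ 1 (mod 49) ✓
So ord_49(8) = 7.

7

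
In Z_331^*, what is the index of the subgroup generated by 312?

1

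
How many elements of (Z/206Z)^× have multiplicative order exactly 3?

φ(206) = φ(2)·φ(103) = 1·102 = 102 = 2 · 3 · 17.
In a cyclic group of order 102, there are φ(d) elements of order d for each divisor d of 102, and zero for non-divisors.
3 | 102, and φ(3) = 3 − 1 = 2.

2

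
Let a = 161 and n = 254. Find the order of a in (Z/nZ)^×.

63

The order of 161 must divide φ(254) = φ(2)·φ(127) = 1·126 = 126 = 2 · 3^2 · 7.
Divisors of 126: 1, 2, 3, 6, 7, 9, 14, 18, 21, 42, 63, 126.
Check 161^d mod 254 for each divisor in increasing order:
161^1 ≡ 161 (mod 254)
161^2 ≡ 13 (mod 254)
161^3 ≡ 61 (mod 254)
161^6 ≡ 165 (mod 254)
161^7 ≡ 149 (mod 254)
161^9 ≡ 159 (mod 254)
161^14 ≡ 103 (mod 254)
161^18 ≡ 135 (mod 254)
161^21 ≡ 107 (mod 254)
161^42 ≡ 19 (mod 254)
161^63 ≡ 1 (mod 254) ✓
The smallest such exponent is 63, so the order of 161 is 63.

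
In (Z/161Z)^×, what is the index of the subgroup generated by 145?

By Lagrange's theorem, ord_161(145) divides φ(161) = φ(7·23) = (7−1)·(23−1) = 6·22 = 132 = 2^2 · 3 · 11.
Divisors of 132: 1, 2, 3, 4, 6, 11, 12, 22, 33, 44, 66, 132.
Evaluate successive powers at the divisors of 132:
145^1 ≡ 145 (mod 161)
145^2 ≡ 95 (mod 161)
145^3 ≡ 90 (mod 161)
145^4 ≡ 9 (mod 161)
145^6 ≡ 50 (mod 161)
145^11 ≡ 45 (mod 161)
145^12 ≡ 85 (mod 161)
145^22 ≡ 93 (mod 161)
145^33 ≡ 160 (mod 161)
145^44 ≡ 116 (mod 161)
145^66 ≡ 1 (mod 161) ✓
The order of 145 is 66, so the subgroup it generates has 66 elements.
[(Z/161Z)^× : ⟨145⟩] = 132/66 = 2.

2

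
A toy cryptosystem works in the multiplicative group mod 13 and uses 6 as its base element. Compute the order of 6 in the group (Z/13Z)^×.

ord(6) | φ(13) = 13 − 1 = 12 = 2^2 · 3.
Divisors of 12: 1, 2, 3, 4, 6, 12.
Evaluate successive powers at the divisors of 12:
6^1 ≡ 6
6^2 ≡ 10
6^3 ≡ 8
6^4 ≡ 9
6^6 ≡ 12
6^12 ≡ 1
The smallest such exponent is 12, so the order of 6 is 12.

12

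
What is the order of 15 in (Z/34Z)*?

By Lagrange's theorem, ord_34(15) divides φ(34) = φ(2)·φ(17) = 1·16 = 16 = 2^4.
Divisors of 16: 1, 2, 4, 8, 16.
Evaluate successive powers at the divisors of 16:
15^1 ≡ 15 (mod 34)
15^2 ≡ 21 (mod 34)
15^4 ≡ 33 (mod 34)
15^8 ≡ 1 (mod 34) ✓
The smallest such exponent is 8, so the order of 15 is 8.

8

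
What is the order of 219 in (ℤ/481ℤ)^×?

36

Since 219 ∈ (Z/481Z)^×, its order divides φ(481) = φ(13·37) = (13−1)·(37−1) = 12·36 = 432 = 2^4 · 3^3.
Divisors of 432: 1, 2, 3, 4, 6, 8, 9, 12, 16, 18, 24, 27, 36, 48, 54, 72, 108, 144, 216, 432.
Compute 219^d (mod 481) for the divisors d until we hit 1:
219^1 ≡ 219 (mod 481)
219^2 ≡ 342 (mod 481)
219^3 ≡ 343 (mod 481)
219^4 ≡ 81 (mod 481)
219^6 ≡ 285 (mod 481)
219^8 ≡ 308 (mod 481)
219^9 ≡ 112 (mod 481)
219^12 ≡ 417 (mod 481)
219^16 ≡ 107 (mod 481)
219^18 ≡ 38 (mod 481)
219^24 ≡ 248 (mod 481)
219^27 ≡ 408 (mod 481)
219^36 ≡ 1 (mod 481) ✓
So ord_481(219) = 36.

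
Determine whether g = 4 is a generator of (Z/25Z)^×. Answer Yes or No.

No

φ(25) = φ(5^2) = 5·(5−1) = 20 = 2^2 · 5.
An element g generates (Z/25Z)^× iff g^(20/q) ≢ 1 (mod 25) for each prime q ∈ {2, 5}.
4^10 ≡ 1 (mod 25)  [q = 2: ≡ 1 ✗]
4^4 ≡ 6 (mod 25)  [q = 5: ≢ 1 ✓]
4^10 ≡ 1 shows ord(4) | 10, strictly less than φ(25); not a primitive root.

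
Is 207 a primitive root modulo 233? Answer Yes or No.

No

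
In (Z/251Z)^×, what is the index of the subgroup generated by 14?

Since 14 ∈ (Z/251Z)^×, its order divides φ(251) = 251 − 1 = 250 = 2 · 5^3.
Divisors of 250: 1, 2, 5, 10, 25, 50, 125, 250.
Test each divisor d:
14^1 ≡ 14
14^2 ≡ 196
14^5 ≡ 182
14^10 ≡ 243
14^25 ≡ 102
14^50 ≡ 113
14^125 ≡ 250
14^250 ≡ 1
Thus |⟨14⟩| = ord(14) = 250.
[(Z/251Z)^× : ⟨14⟩] = 250/250 = 1.

1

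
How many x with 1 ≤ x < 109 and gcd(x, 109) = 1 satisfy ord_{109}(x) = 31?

0

φ(109) = 109 − 1 = 108 = 2^2 · 3^3.
(Z/109Z)^× is cyclic (|G| = 108); a cyclic group of order m has exactly φ(d) elements of each order d | m, and none otherwise.
Here 108 is not a multiple of 31, so there are no elements of order 31.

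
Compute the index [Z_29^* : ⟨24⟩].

By Lagrange's theorem, ord_29(24) divides φ(29) = 29 − 1 = 28 = 2^2 · 7.
Divisors of 28: 1, 2, 4, 7, 14, 28.
Test each divisor d:
24^1 ≡ 24
24^2 ≡ 25
24^4 ≡ 16
24^7 ≡ 1
Thus |⟨24⟩| = ord(24) = 7.
[(Z/29Z)^× : ⟨24⟩] = 28/7 = 4.

4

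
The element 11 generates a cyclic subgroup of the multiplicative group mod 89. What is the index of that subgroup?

4

Since 11 ∈ (Z/89Z)^×, its order divides φ(89) = 89 − 1 = 88 = 2^3 · 11.
Divisors of 88: 1, 2, 4, 8, 11, 22, 44, 88.
Evaluate successive powers at the divisors of 88:
11^1 ≡ 11 (mod 89)
11^2 ≡ 32 (mod 89)
11^4 ≡ 45 (mod 89)
11^8 ≡ 67 (mod 89)
11^11 ≡ 88 (mod 89)
11^22 ≡ 1 (mod 89) ✓
So ord_89(11) = 22, hence |⟨11⟩| = 22.
Index = |(Z/89Z)^×| / |⟨11⟩| = 88 / 22 = 4.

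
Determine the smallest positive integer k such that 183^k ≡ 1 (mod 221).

4

Since 183 ∈ (Z/221Z)^×, its order divides φ(221) = φ(13·17) = (13−1)·(17−1) = 12·16 = 192 = 2^6 · 3.
Divisors of 192: 1, 2, 3, 4, 6, 8, 12, 16, 24, 32, 48, 64, 96, 192.
Compute 183^d (mod 221) for the divisors d until we hit 1:
183^1 ≡ 183 (mod 221)
183^2 ≡ 118 (mod 221)
183^3 ≡ 157 (mod 221)
183^4 ≡ 1 (mod 221) ✓
Therefore the multiplicative order of 183 modulo 221 is 4.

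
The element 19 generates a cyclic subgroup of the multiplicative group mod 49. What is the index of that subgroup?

7

By Lagrange's theorem, ord_49(19) divides φ(49) = φ(7^2) = 7·(7−1) = 42 = 2 · 3 · 7.
Divisors of 42: 1, 2, 3, 6, 7, 14, 21, 42.
Check 19^d mod 49 for each divisor in increasing order:
19^1 ≡ 19
19^2 ≡ 18
19^3 ≡ 48
19^6 ≡ 1
The order of 19 is 6, so the subgroup it generates has 6 elements.
[(Z/49Z)^× : ⟨19⟩] = 42/6 = 7.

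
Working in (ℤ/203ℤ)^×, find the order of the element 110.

The order of 110 must divide φ(203) = φ(7·29) = (7−1)·(29−1) = 6·28 = 168 = 2^3 · 3 · 7.
Divisors of 168: 1, 2, 3, 4, 6, 7, 8, 12, 14, 21, 24, 28, 42, 56, 84, 168.
Compute 110^d (mod 203) for the divisors d until we hit 1:
110^1 ≡ 110 (mod 203)
110^2 ≡ 123 (mod 203)
110^3 ≡ 132 (mod 203)
110^4 ≡ 107 (mod 203)
110^6 ≡ 169 (mod 203)
110^7 ≡ 117 (mod 203)
110^8 ≡ 81 (mod 203)
110^12 ≡ 141 (mod 203)
110^14 ≡ 88 (mod 203)
110^21 ≡ 146 (mod 203)
110^24 ≡ 190 (mod 203)
110^28 ≡ 30 (mod 203)
110^42 ≡ 1 (mod 203) ✓
Therefore the multiplicative order of 110 modulo 203 is 42.

42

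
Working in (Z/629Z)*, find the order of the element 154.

The order of 154 must divide φ(629) = φ(17·37) = (17−1)·(37−1) = 16·36 = 576 = 2^6 · 3^2.
Divisors of 576: 1, 2, 3, 4, 6, 8, 9, 12, 16, 18, 24, 32, 36, 48, 64, 72, 96, 144, 192, 288, 576.
Evaluate successive powers at the divisors of 576:
154^1 ≡ 154
154^2 ≡ 443
154^3 ≡ 290
154^4 ≡ 1
So ord_629(154) = 4.

4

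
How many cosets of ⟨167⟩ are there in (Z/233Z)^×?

2

By Lagrange's theorem, ord_233(167) divides φ(233) = 233 − 1 = 232 = 2^3 · 29.
Divisors of 232: 1, 2, 4, 8, 29, 58, 116, 232.
Test each divisor d:
167^1 ≡ 167
167^2 ≡ 162
167^4 ≡ 148
167^8 ≡ 2
167^29 ≡ 144
167^58 ≡ 232
167^116 ≡ 1
The order of 167 is 116, so the subgroup it generates has 116 elements.
[(Z/233Z)^× : ⟨167⟩] = 232/116 = 2.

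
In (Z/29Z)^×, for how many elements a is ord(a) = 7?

6

φ(29) = 29 − 1 = 28 = 2^2 · 7.
In a cyclic group of order 28, there are φ(d) elements of order d for each divisor d of 28, and zero for non-divisors.
7 | 28, and φ(7) = 7 − 1 = 6.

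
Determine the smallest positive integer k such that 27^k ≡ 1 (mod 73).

4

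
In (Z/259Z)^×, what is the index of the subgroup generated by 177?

18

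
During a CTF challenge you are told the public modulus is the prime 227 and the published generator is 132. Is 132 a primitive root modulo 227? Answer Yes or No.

φ(227) = 227 − 1 = 226 = 2 · 113.
132 is a primitive root mod 227 iff 132^(φ(227)/q) ≢ 1 for every prime q | φ(227), i.e. q ∈ {2, 113}.
132^113 ≡ 1 (mod 227)  [q = 2: ≡ 1 ✗]
132^2 ≡ 172 (mod 227)  [q = 113: ≢ 1 ✓]
132^113 ≡ 1 shows ord(132) | 113, strictly less than φ(227); not a primitive root.

No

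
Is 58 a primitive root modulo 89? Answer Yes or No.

φ(89) = 89 − 1 = 88 = 2^3 · 11.
An element g generates (Z/89Z)^× iff g^(88/q) ≢ 1 (mod 89) for each prime q ∈ {2, 11}.
58^44 ≡ 88 (mod 89)  [q = 2: ≢ 1 ✓]
58^8 ≡ 45 (mod 89)  [q = 11: ≢ 1 ✓]
All checks pass, so 58 has order 88 and is a primitive root modulo 89.

Yes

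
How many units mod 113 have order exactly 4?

φ(113) = 113 − 1 = 112 = 2^4 · 7.
Since (Z/113Z)^× is cyclic of order 112, the number of elements of order d is φ(d) when d | 112 and 0 otherwise.
4 = 2^2 divides 112, and φ(4) = 2.

2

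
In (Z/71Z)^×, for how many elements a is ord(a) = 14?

6

φ(71) = 71 − 1 = 70 = 2 · 5 · 7.
In a cyclic group of order 70, there are φ(d) elements of order d for each divisor d of 70, and zero for non-divisors.
14 = 2 · 7 divides 70, and φ(14) = 6.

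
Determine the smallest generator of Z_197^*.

2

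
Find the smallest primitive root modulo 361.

2

φ(361) = φ(19^2) = 19·(19−1) = 342 = 2 · 3^2 · 19.
Test candidates g = 2, 3, … against the prime factors q ∈ {2, 3, 19} of φ(361): g is a generator iff g^(342/q) ≢ 1 for every such q.
g = 2: 2^171 ≡ 360; 2^114 ≡ 292; 2^18 ≡ 58 — none is 1, so 2 is a primitive root.
The smallest primitive root modulo 361 is 2.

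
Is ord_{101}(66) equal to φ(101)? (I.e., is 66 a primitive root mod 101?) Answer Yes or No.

Yes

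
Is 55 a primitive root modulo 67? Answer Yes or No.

No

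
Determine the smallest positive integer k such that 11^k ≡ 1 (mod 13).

12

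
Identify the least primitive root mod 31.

3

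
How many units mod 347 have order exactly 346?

φ(347) = 347 − 1 = 346 = 2 · 173.
(Z/347Z)^× is cyclic (|G| = 346); a cyclic group of order m has exactly φ(d) elements of each order d | m, and none otherwise.
346 = 2 · 173 divides 346, and φ(346) = 172.

172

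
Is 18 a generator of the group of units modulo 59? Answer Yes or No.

Yes

φ(59) = 59 − 1 = 58 = 2 · 29.
An element g generates (Z/59Z)^× iff g^(58/q) ≢ 1 (mod 59) for each prime q ∈ {2, 29}.
18^29 ≡ 58 (mod 59)  [q = 2: ≢ 1 ✓]
18^2 ≡ 29 (mod 59)  [q = 29: ≢ 1 ✓]
None equal 1, so ord_59(18) = 58: 18 is a primitive root.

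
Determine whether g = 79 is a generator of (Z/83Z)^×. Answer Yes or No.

φ(83) = 83 − 1 = 82 = 2 · 41.
An element g generates (Z/83Z)^× iff g^(82/q) ≢ 1 (mod 83) for each prime q ∈ {2, 41}.
79^41 ≡ 82 (mod 83)  [q = 2: ≢ 1 ✓]
79^2 ≡ 16 (mod 83)  [q = 41: ≢ 1 ✓]
Every test exponent gives a nontrivial residue, hence 79 generates the full group.

Yes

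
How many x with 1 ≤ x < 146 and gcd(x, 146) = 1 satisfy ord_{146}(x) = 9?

6

φ(146) = φ(2)·φ(73) = 1·72 = 72 = 2^3 · 3^2.
In a cyclic group of order 72, there are φ(d) elements of order d for each divisor d of 72, and zero for non-divisors.
9 = 3^2 divides 72, and φ(9) = 6.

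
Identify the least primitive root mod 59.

φ(59) = 59 − 1 = 58 = 2 · 29.
g is a primitive root iff g^(58/q) ≢ 1 (mod 59) for each prime q ∈ {2, 29}.
g = 2: 2^29 ≡ 58; 2^2 ≡ 4 — none is 1, so 2 is a primitive root.
Hence the least primitive root of 59 is 2.

2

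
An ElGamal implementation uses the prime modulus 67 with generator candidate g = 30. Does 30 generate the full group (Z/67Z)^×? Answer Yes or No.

No

φ(67) = 67 − 1 = 66 = 2 · 3 · 11.
It suffices to check that the order of 30 is not a proper divisor of 66: compute 30^(66/q) for q ∈ {2, 3, 11}.
30^33 ≡ 66 (mod 67)  [q = 2: ≢ 1 ✓]
30^22 ≡ 37 (mod 67)  [q = 3: ≢ 1 ✓]
30^6 ≡ 1 (mod 67)  [q = 11: ≡ 1 ✗]
Since 30^6 ≡ 1, the order of 30 divides 6 < 66, so 30 is not a primitive root.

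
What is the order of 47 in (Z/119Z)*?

12

ord(47) | φ(119) = φ(7·17) = (7−1)·(17−1) = 6·16 = 96 = 2^5 · 3.
Divisors of 96: 1, 2, 3, 4, 6, 8, 12, 16, 24, 32, 48, 96.
Evaluate successive powers at the divisors of 96:
47^1 ≡ 47
47^2 ≡ 67
47^3 ≡ 55
47^4 ≡ 86
47^6 ≡ 50
47^8 ≡ 18
47^12 ≡ 1
Therefore the multiplicative order of 47 modulo 119 is 12.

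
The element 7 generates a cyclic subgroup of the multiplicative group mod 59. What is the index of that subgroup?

ord(7) | φ(59) = 59 − 1 = 58 = 2 · 29.
Divisors of 58: 1, 2, 29, 58.
Check 7^d mod 59 for each divisor in increasing order:
7^1 ≡ 7
7^2 ≡ 49
7^29 ≡ 1
The order of 7 is 29, so the subgroup it generates has 29 elements.
The index is φ(59) / ord(7) = 58 / 29 = 2.

2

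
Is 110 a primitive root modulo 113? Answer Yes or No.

φ(113) = 113 − 1 = 112 = 2^4 · 7.
Test 110^(112/q) mod 113 for each prime factor q of 112:
110^56 ≡ 112 (mod 113)  [q = 2: ≢ 1 ✓]
110^16 ≡ 49 (mod 113)  [q = 7: ≢ 1 ✓]
Every test exponent gives a nontrivial residue, hence 110 generates the full group.

Yes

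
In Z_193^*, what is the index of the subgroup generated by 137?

2

Since 137 ∈ (Z/193Z)^×, its order divides φ(193) = 193 − 1 = 192 = 2^6 · 3.
Divisors of 192: 1, 2, 3, 4, 6, 8, 12, 16, 24, 32, 48, 64, 96, 192.
Compute 137^d (mod 193) for the divisors d until we hit 1:
137^1 ≡ 137
137^2 ≡ 48
137^3 ≡ 14
137^4 ≡ 181
137^6 ≡ 3
137^8 ≡ 144
137^12 ≡ 9
137^16 ≡ 85
137^24 ≡ 81
137^32 ≡ 84
137^48 ≡ 192
137^64 ≡ 108
137^96 ≡ 1
The order of 137 is 96, so the subgroup it generates has 96 elements.
The index is φ(193) / ord(137) = 192 / 96 = 2.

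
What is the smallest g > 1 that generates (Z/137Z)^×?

φ(137) = 137 − 1 = 136 = 2^3 · 17.
g is a primitive root iff g^(136/q) ≢ 1 (mod 137) for each prime q ∈ {2, 17}.
g = 2: 2^68 ≡ 1 — hits 1, so not a primitive root.
g = 3: 3^68 ≡ 136; 3^8 ≡ 122 — none is 1, so 3 is a primitive root.
The smallest primitive root modulo 137 is 3.

3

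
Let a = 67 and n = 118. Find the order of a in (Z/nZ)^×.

58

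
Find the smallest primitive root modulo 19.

2

φ(19) = 19 − 1 = 18 = 2 · 3^2.
g is a primitive root iff g^(18/q) ≢ 1 (mod 19) for each prime q ∈ {2, 3}.
g = 2: 2^9 ≡ 18; 2^6 ≡ 7 — none is 1, so 2 is a primitive root.
Hence the least primitive root of 19 is 2.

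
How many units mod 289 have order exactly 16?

φ(289) = φ(17^2) = 17·(17−1) = 272 = 2^4 · 17.
Since (Z/289Z)^× is cyclic of order 272, the number of elements of order d is φ(d) when d | 272 and 0 otherwise.
16 = 2^4 divides 272, and φ(16) = 8.

8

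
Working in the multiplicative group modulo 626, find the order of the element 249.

ord(249) | φ(626) = φ(2)·φ(313) = 1·312 = 312 = 2^3 · 3 · 13.
Divisors of 312: 1, 2, 3, 4, 6, 8, 12, 13, 24, 26, 39, 52, 78, 104, 156, 312.
Compute 249^d (mod 626) for the divisors d until we hit 1:
249^1 ≡ 249 (mod 626)
249^2 ≡ 27 (mod 626)
249^3 ≡ 463 (mod 626)
249^4 ≡ 103 (mod 626)
249^6 ≡ 277 (mod 626)
249^8 ≡ 593 (mod 626)
249^12 ≡ 357 (mod 626)
249^13 ≡ 1 (mod 626) ✓
The smallest such exponent is 13, so the order of 249 is 13.

13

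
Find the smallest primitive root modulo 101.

φ(101) = 101 − 1 = 100 = 2^2 · 5^2.
g is a primitive root iff g^(100/q) ≢ 1 (mod 101) for each prime q ∈ {2, 5}.
g = 2: 2^50 ≡ 100; 2^20 ≡ 95 — none is 1, so 2 is a primitive root.
Hence the least primitive root of 101 is 2.

2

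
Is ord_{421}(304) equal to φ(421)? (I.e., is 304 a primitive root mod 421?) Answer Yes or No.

Yes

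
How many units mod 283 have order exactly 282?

92

φ(283) = 283 − 1 = 282 = 2 · 3 · 47.
(Z/283Z)^× is cyclic (|G| = 282); a cyclic group of order m has exactly φ(d) elements of each order d | m, and none otherwise.
282 = 2 · 3 · 47 divides 282, and φ(282) = 92.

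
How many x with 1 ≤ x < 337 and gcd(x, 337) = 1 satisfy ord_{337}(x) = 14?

6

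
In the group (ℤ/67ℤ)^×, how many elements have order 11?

10

φ(67) = 67 − 1 = 66 = 2 · 3 · 11.
Since (Z/67Z)^× is cyclic of order 66, the number of elements of order d is φ(d) when d | 66 and 0 otherwise.
11 | 66, and φ(11) = 11 − 1 = 10.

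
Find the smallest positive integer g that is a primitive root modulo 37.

2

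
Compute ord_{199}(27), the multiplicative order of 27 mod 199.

The order of 27 must divide φ(199) = 199 − 1 = 198 = 2 · 3^2 · 11.
Divisors of 198: 1, 2, 3, 6, 9, 11, 18, 22, 33, 66, 99, 198.
Compute 27^d (mod 199) for the divisors d until we hit 1:
27^1 ≡ 27 (mod 199)
27^2 ≡ 132 (mod 199)
27^3 ≡ 181 (mod 199)
27^6 ≡ 125 (mod 199)
27^9 ≡ 138 (mod 199)
27^11 ≡ 107 (mod 199)
27^18 ≡ 139 (mod 199)
27^22 ≡ 106 (mod 199)
27^33 ≡ 198 (mod 199)
27^66 ≡ 1 (mod 199) ✓
So ord_199(27) = 66.

66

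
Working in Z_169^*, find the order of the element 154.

156

ord(154) | φ(169) = φ(13^2) = 13·(13−1) = 156 = 2^2 · 3 · 13.
Divisors of 156: 1, 2, 3, 4, 6, 12, 13, 26, 39, 52, 78, 156.
Evaluate successive powers at the divisors of 156:
154^1 ≡ 154 (mod 169)
154^2 ≡ 56 (mod 169)
154^3 ≡ 5 (mod 169)
154^4 ≡ 94 (mod 169)
154^6 ≡ 25 (mod 169)
154^12 ≡ 118 (mod 169)
154^13 ≡ 89 (mod 169)
154^26 ≡ 147 (mod 169)
154^39 ≡ 70 (mod 169)
154^52 ≡ 146 (mod 169)
154^78 ≡ 168 (mod 169)
154^156 ≡ 1 (mod 169) ✓
So ord_169(154) = 156.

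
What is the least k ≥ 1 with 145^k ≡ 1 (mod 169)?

156

The order of 145 must divide φ(169) = φ(13^2) = 13·(13−1) = 156 = 2^2 · 3 · 13.
Divisors of 156: 1, 2, 3, 4, 6, 12, 13, 26, 39, 52, 78, 156.
Evaluate successive powers at the divisors of 156:
145^1 ≡ 145 (mod 169)
145^2 ≡ 69 (mod 169)
145^3 ≡ 34 (mod 169)
145^4 ≡ 29 (mod 169)
145^6 ≡ 142 (mod 169)
145^12 ≡ 53 (mod 169)
145^13 ≡ 80 (mod 169)
145^26 ≡ 147 (mod 169)
145^39 ≡ 99 (mod 169)
145^52 ≡ 146 (mod 169)
145^78 ≡ 168 (mod 169)
145^156 ≡ 1 (mod 169) ✓
Hence ord(145) = 156.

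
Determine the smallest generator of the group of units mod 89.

3

φ(89) = 89 − 1 = 88 = 2^3 · 11.
g is a primitive root iff g^(88/q) ≢ 1 (mod 89) for each prime q ∈ {2, 11}.
g = 2: 2^44 ≡ 1 — hits 1, so not a primitive root.
g = 3: 3^44 ≡ 88; 3^8 ≡ 64 — none is 1, so 3 is a primitive root.
Hence the least primitive root of 89 is 3.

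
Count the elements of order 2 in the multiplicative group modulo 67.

φ(67) = 67 − 1 = 66 = 2 · 3 · 11.
Since (Z/67Z)^× is cyclic of order 66, the number of elements of order d is φ(d) when d | 66 and 0 otherwise.
2 | 66, and φ(2) = 2 − 1 = 1.

1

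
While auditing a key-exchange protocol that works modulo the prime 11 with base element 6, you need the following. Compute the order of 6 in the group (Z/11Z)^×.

10

ord(6) | φ(11) = 11 − 1 = 10 = 2 · 5.
Divisors of 10: 1, 2, 5, 10.
Test each divisor d:
6^1 ≡ 6 (mod 11)
6^2 ≡ 3 (mod 11)
6^5 ≡ 10 (mod 11)
6^10 ≡ 1 (mod 11) ✓
So ord_11(6) = 10.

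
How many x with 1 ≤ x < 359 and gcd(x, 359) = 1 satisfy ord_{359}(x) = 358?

φ(359) = 359 − 1 = 358 = 2 · 179.
(Z/359Z)^× is cyclic (|G| = 358); a cyclic group of order m has exactly φ(d) elements of each order d | m, and none otherwise.
358 = 2 · 179 divides 358, and φ(358) = 178.

178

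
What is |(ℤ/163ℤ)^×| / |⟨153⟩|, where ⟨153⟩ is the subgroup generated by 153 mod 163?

Since 153 ∈ (Z/163Z)^×, its order divides φ(163) = 163 − 1 = 162 = 2 · 3^4.
Divisors of 162: 1, 2, 3, 6, 9, 18, 27, 54, 81, 162.
Check 153^d mod 163 for each divisor in increasing order:
153^1 ≡ 153 (mod 163)
153^2 ≡ 100 (mod 163)
153^3 ≡ 141 (mod 163)
153^6 ≡ 158 (mod 163)
153^9 ≡ 110 (mod 163)
153^18 ≡ 38 (mod 163)
153^27 ≡ 105 (mod 163)
153^54 ≡ 104 (mod 163)
153^81 ≡ 162 (mod 163)
153^162 ≡ 1 (mod 163) ✓
Thus |⟨153⟩| = ord(153) = 162.
The index is φ(163) / ord(153) = 162 / 162 = 1.

1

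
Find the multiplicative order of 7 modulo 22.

10

By Lagrange's theorem, ord_22(7) divides φ(22) = φ(2)·φ(11) = 1·10 = 10 = 2 · 5.
Divisors of 10: 1, 2, 5, 10.
Test each divisor d:
7^1 ≡ 7 (mod 22)
7^2 ≡ 5 (mod 22)
7^5 ≡ 21 (mod 22)
7^10 ≡ 1 (mod 22) ✓
Therefore the multiplicative order of 7 modulo 22 is 10.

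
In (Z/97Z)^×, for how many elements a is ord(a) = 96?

φ(97) = 97 − 1 = 96 = 2^5 · 3.
Since (Z/97Z)^× is cyclic of order 96, the number of elements of order d is φ(d) when d | 96 and 0 otherwise.
96 = 2^5 · 3 divides 96, and φ(96) = 32.

32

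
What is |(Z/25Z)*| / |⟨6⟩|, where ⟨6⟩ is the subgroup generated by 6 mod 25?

By Lagrange's theorem, ord_25(6) divides φ(25) = φ(5^2) = 5·(5−1) = 20 = 2^2 · 5.
Divisors of 20: 1, 2, 4, 5, 10, 20.
Test each divisor d:
6^1 ≡ 6
6^2 ≡ 11
6^4 ≡ 21
6^5 ≡ 1
So ord_25(6) = 5, hence |⟨6⟩| = 5.
Index = |(Z/25Z)^×| / |⟨6⟩| = 20 / 5 = 4.

4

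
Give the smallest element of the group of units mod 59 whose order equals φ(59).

2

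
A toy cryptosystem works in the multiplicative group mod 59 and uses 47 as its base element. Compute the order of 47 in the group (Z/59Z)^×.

Since 47 ∈ (Z/59Z)^×, its order divides φ(59) = 59 − 1 = 58 = 2 · 29.
Divisors of 58: 1, 2, 29, 58.
Test each divisor d:
47^1 ≡ 47
47^2 ≡ 26
47^29 ≡ 58
47^58 ≡ 1
Hence ord(47) = 58.

58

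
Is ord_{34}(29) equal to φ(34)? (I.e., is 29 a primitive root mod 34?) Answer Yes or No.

Yes

φ(34) = φ(2)·φ(17) = 1·16 = 16 = 2^4.
Test 29^(16/q) mod 34 for each prime factor q of 16:
29^8 ≡ 33 (mod 34)  [q = 2: ≢ 1 ✓]
All checks pass, so 29 has order 16 and is a primitive root modulo 34.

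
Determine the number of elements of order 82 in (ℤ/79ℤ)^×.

φ(79) = 79 − 1 = 78 = 2 · 3 · 13.
Since (Z/79Z)^× is cyclic of order 78, the number of elements of order d is φ(d) when d | 78 and 0 otherwise.
Here 78 is not a multiple of 82, so there are no elements of order 82.

0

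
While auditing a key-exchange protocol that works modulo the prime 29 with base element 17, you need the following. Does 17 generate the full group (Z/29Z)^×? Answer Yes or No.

No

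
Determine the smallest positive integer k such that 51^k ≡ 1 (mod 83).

The order of 51 must divide φ(83) = 83 − 1 = 82 = 2 · 41.
Divisors of 82: 1, 2, 41, 82.
Check 51^d mod 83 for each divisor in increasing order:
51^1 ≡ 51 (mod 83)
51^2 ≡ 28 (mod 83)
51^41 ≡ 1 (mod 83) ✓
Hence ord(51) = 41.

41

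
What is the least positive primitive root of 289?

3

φ(289) = φ(17^2) = 17·(17−1) = 272 = 2^4 · 17.
g is a primitive root iff g^(272/q) ≢ 1 (mod 289) for each prime q ∈ {2, 17}.
g = 2: 2^136 ≡ 1 — hits 1, so not a primitive root.
g = 3: 3^136 ≡ 288; 3^16 ≡ 171 — none is 1, so 3 is a primitive root.
Hence the least primitive root of 289 is 3.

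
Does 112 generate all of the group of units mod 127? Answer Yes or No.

Yes

φ(127) = 127 − 1 = 126 = 2 · 3^2 · 7.
Test 112^(126/q) mod 127 for each prime factor q of 126:
112^63 ≡ 126 (mod 127)  [q = 2: ≢ 1 ✓]
112^42 ≡ 107 (mod 127)  [q = 3: ≢ 1 ✓]
112^18 ≡ 2 (mod 127)  [q = 7: ≢ 1 ✓]
None equal 1, so ord_127(112) = 126: 112 is a primitive root.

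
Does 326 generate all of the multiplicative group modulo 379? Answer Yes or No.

φ(379) = 379 − 1 = 378 = 2 · 3^3 · 7.
An element g generates (Z/379Z)^× iff g^(378/q) ≢ 1 (mod 379) for each prime q ∈ {2, 3, 7}.
326^189 ≡ 1 (mod 379)  [q = 2: ≡ 1 ✗]
326^126 ≡ 327 (mod 379)  [q = 3: ≢ 1 ✓]
326^54 ≡ 86 (mod 379)  [q = 7: ≢ 1 ✓]
Since 326^189 ≡ 1, the order of 326 divides 189 < 378, so 326 is not a primitive root.

No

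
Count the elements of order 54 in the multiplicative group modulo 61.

0

φ(61) = 61 − 1 = 60 = 2^2 · 3 · 5.
(Z/61Z)^× is cyclic (|G| = 60); a cyclic group of order m has exactly φ(d) elements of each order d | m, and none otherwise.
54 does not divide 60, so no element of (Z/61Z)^× has order 54.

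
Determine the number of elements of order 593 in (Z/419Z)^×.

φ(419) = 419 − 1 = 418 = 2 · 11 · 19.
(Z/419Z)^× is cyclic (|G| = 418); a cyclic group of order m has exactly φ(d) elements of each order d | m, and none otherwise.
593 does not divide 418, so no element of (Z/419Z)^× has order 593.

0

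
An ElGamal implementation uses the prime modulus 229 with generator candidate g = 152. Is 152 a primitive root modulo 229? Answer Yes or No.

Yes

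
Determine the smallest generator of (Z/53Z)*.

φ(53) = 53 − 1 = 52 = 2^2 · 13.
Test candidates g = 2, 3, … against the prime factors q ∈ {2, 13} of φ(53): g is a generator iff g^(52/q) ≢ 1 for every such q.
g = 2: 2^26 ≡ 52; 2^4 ≡ 16 — none is 1, so 2 is a primitive root.
So 2 is the smallest generator of (Z/53Z)^×.

2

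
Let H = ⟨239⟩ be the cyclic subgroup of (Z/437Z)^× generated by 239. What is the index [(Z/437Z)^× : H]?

12

Since 239 ∈ (Z/437Z)^×, its order divides φ(437) = φ(19·23) = (19−1)·(23−1) = 18·22 = 396 = 2^2 · 3^2 · 11.
Divisors of 396: 1, 2, 3, 4, 6, 9, 11, 12, 18, 22, 33, 36, 44, 66, 99, 132, 198, 396.
Check 239^d mod 437 for each divisor in increasing order:
239^1 ≡ 239 (mod 437)
239^2 ≡ 311 (mod 437)
239^3 ≡ 39 (mod 437)
239^4 ≡ 144 (mod 437)
239^6 ≡ 210 (mod 437)
239^9 ≡ 324 (mod 437)
239^11 ≡ 254 (mod 437)
239^12 ≡ 400 (mod 437)
239^18 ≡ 96 (mod 437)
239^22 ≡ 277 (mod 437)
239^33 ≡ 1 (mod 437) ✓
The order of 239 is 33, so the subgroup it generates has 33 elements.
The index is φ(437) / ord(239) = 396 / 33 = 12.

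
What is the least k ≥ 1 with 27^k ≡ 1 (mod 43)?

14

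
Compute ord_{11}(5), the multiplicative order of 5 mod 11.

5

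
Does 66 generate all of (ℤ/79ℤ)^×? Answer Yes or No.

Yes

φ(79) = 79 − 1 = 78 = 2 · 3 · 13.
66 is a primitive root mod 79 iff 66^(φ(79)/q) ≢ 1 for every prime q | φ(79), i.e. q ∈ {2, 3, 13}.
66^39 ≡ 78 (mod 79)  [q = 2: ≢ 1 ✓]
66^26 ≡ 23 (mod 79)  [q = 3: ≢ 1 ✓]
66^6 ≡ 67 (mod 79)  [q = 13: ≢ 1 ✓]
Every test exponent gives a nontrivial residue, hence 66 generates the full group.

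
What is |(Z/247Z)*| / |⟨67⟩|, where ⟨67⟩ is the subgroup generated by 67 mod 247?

ord(67) | φ(247) = φ(13·19) = (13−1)·(19−1) = 12·18 = 216 = 2^3 · 3^3.
Divisors of 216: 1, 2, 3, 4, 6, 8, 9, 12, 18, 24, 27, 36, 54, 72, 108, 216.
Test each divisor d:
67^1 ≡ 67 (mod 247)
67^2 ≡ 43 (mod 247)
67^3 ≡ 164 (mod 247)
67^4 ≡ 120 (mod 247)
67^6 ≡ 220 (mod 247)
67^8 ≡ 74 (mod 247)
67^9 ≡ 18 (mod 247)
67^12 ≡ 235 (mod 247)
67^18 ≡ 77 (mod 247)
67^24 ≡ 144 (mod 247)
67^27 ≡ 151 (mod 247)
67^36 ≡ 1 (mod 247) ✓
So ord_247(67) = 36, hence |⟨67⟩| = 36.
[(Z/247Z)^× : ⟨67⟩] = 216/36 = 6.

6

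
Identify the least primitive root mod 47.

5

φ(47) = 47 − 1 = 46 = 2 · 23.
g is a primitive root iff g^(46/q) ≢ 1 (mod 47) for each prime q ∈ {2, 23}.
g = 2: 2^23 ≡ 1 — hits 1, so not a primitive root.
g = 3: 3^23 ≡ 1 — hits 1, so not a primitive root.
g = 4: 4^23 ≡ 1 — hits 1, so not a primitive root.
g = 5: 5^23 ≡ 46; 5^2 ≡ 25 — none is 1, so 5 is a primitive root.
So 5 is the smallest generator of (Z/47Z)^×.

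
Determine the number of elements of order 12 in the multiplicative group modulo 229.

φ(229) = 229 − 1 = 228 = 2^2 · 3 · 19.
(Z/229Z)^× is cyclic (|G| = 228); a cyclic group of order m has exactly φ(d) elements of each order d | m, and none otherwise.
12 = 2^2 · 3 divides 228, and φ(12) = 4.

4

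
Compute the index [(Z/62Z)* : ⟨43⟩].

By Lagrange's theorem, ord_62(43) divides φ(62) = φ(2)·φ(31) = 1·30 = 30 = 2 · 3 · 5.
Divisors of 30: 1, 2, 3, 5, 6, 10, 15, 30.
Test each divisor d:
43^1 ≡ 43 (mod 62)
43^2 ≡ 51 (mod 62)
43^3 ≡ 23 (mod 62)
43^5 ≡ 57 (mod 62)
43^6 ≡ 33 (mod 62)
43^10 ≡ 25 (mod 62)
43^15 ≡ 61 (mod 62)
43^30 ≡ 1 (mod 62) ✓
Thus |⟨43⟩| = ord(43) = 30.
Index = |(Z/62Z)^×| / |⟨43⟩| = 30 / 30 = 1.

1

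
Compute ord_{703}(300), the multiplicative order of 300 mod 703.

ord(300) | φ(703) = φ(19·37) = (19−1)·(37−1) = 18·36 = 648 = 2^3 · 3^4.
Divisors of 648: 1, 2, 3, 4, 6, 8, 9, 12, 18, 24, 27, 36, 54, 72, 81, 108, 162, 216, 324, 648.
Evaluate successive powers at the divisors of 648:
300^1 ≡ 300
300^2 ≡ 16
300^3 ≡ 582
300^4 ≡ 256
300^6 ≡ 581
300^8 ≡ 157
300^9 ≡ 702
300^12 ≡ 121
300^18 ≡ 1
So ord_703(300) = 18.

18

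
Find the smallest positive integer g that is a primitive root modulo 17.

φ(17) = 17 − 1 = 16 = 2^4.
Test candidates g = 2, 3, … against the prime factors q ∈ {2} of φ(17): g is a generator iff g^(16/q) ≢ 1 for every such q.
g = 2: 2^8 ≡ 1 — hits 1, so not a primitive root.
g = 3: 3^8 ≡ 16 — none is 1, so 3 is a primitive root.
Hence the least primitive root of 17 is 3.

3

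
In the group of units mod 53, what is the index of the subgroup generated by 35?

ord(35) | φ(53) = 53 − 1 = 52 = 2^2 · 13.
Divisors of 52: 1, 2, 4, 13, 26, 52.
Compute 35^d (mod 53) for the divisors d until we hit 1:
35^1 ≡ 35 (mod 53)
35^2 ≡ 6 (mod 53)
35^4 ≡ 36 (mod 53)
35^13 ≡ 30 (mod 53)
35^26 ≡ 52 (mod 53)
35^52 ≡ 1 (mod 53) ✓
The order of 35 is 52, so the subgroup it generates has 52 elements.
[(Z/53Z)^× : ⟨35⟩] = 52/52 = 1.

1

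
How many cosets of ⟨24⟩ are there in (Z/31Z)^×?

1

By Lagrange's theorem, ord_31(24) divides φ(31) = 31 − 1 = 30 = 2 · 3 · 5.
Divisors of 30: 1, 2, 3, 5, 6, 10, 15, 30.
Check 24^d mod 31 for each divisor in increasing order:
24^1 ≡ 24 (mod 31)
24^2 ≡ 18 (mod 31)
24^3 ≡ 29 (mod 31)
24^5 ≡ 26 (mod 31)
24^6 ≡ 4 (mod 31)
24^10 ≡ 25 (mod 31)
24^15 ≡ 30 (mod 31)
24^30 ≡ 1 (mod 31) ✓
The order of 24 is 30, so the subgroup it generates has 30 elements.
The index is φ(31) / ord(24) = 30 / 30 = 1.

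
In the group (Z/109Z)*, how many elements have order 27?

φ(109) = 109 − 1 = 108 = 2^2 · 3^3.
In a cyclic group of order 108, there are φ(d) elements of order d for each divisor d of 108, and zero for non-divisors.
27 = 3^3 divides 108, and φ(27) = 18.

18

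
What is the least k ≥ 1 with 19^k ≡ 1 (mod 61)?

ord(19) | φ(61) = 61 − 1 = 60 = 2^2 · 3 · 5.
Divisors of 60: 1, 2, 3, 4, 5, 6, 10, 12, 15, 20, 30, 60.
Compute 19^d (mod 61) for the divisors d until we hit 1:
19^1 ≡ 19 (mod 61)
19^2 ≡ 56 (mod 61)
19^3 ≡ 27 (mod 61)
19^4 ≡ 25 (mod 61)
19^5 ≡ 48 (mod 61)
19^6 ≡ 58 (mod 61)
19^10 ≡ 47 (mod 61)
19^12 ≡ 9 (mod 61)
19^15 ≡ 60 (mod 61)
19^20 ≡ 13 (mod 61)
19^30 ≡ 1 (mod 61) ✓
Therefore the multiplicative order of 19 modulo 61 is 30.

30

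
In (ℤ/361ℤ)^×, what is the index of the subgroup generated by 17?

2

Since 17 ∈ (Z/361Z)^×, its order divides φ(361) = φ(19^2) = 19·(19−1) = 342 = 2 · 3^2 · 19.
Divisors of 342: 1, 2, 3, 6, 9, 18, 19, 38, 57, 114, 171, 342.
Check 17^d mod 361 for each divisor in increasing order:
17^1 ≡ 17 (mod 361)
17^2 ≡ 289 (mod 361)
17^3 ≡ 220 (mod 361)
17^6 ≡ 26 (mod 361)
17^9 ≡ 305 (mod 361)
17^18 ≡ 248 (mod 361)
17^19 ≡ 245 (mod 361)
17^38 ≡ 99 (mod 361)
17^57 ≡ 68 (mod 361)
17^114 ≡ 292 (mod 361)
17^171 ≡ 1 (mod 361) ✓
The order of 17 is 171, so the subgroup it generates has 171 elements.
[(Z/361Z)^× : ⟨17⟩] = 342/171 = 2.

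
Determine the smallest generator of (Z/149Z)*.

φ(149) = 149 − 1 = 148 = 2^2 · 37.
g is a primitive root iff g^(148/q) ≢ 1 (mod 149) for each prime q ∈ {2, 37}.
g = 2: 2^74 ≡ 148; 2^4 ≡ 16 — none is 1, so 2 is a primitive root.
So 2 is the smallest generator of (Z/149Z)^×.

2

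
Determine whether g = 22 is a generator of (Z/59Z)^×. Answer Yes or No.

φ(59) = 59 − 1 = 58 = 2 · 29.
Test 22^(58/q) mod 59 for each prime factor q of 58:
22^29 ≡ 1 (mod 59)  [q = 2: ≡ 1 ✗]
22^2 ≡ 12 (mod 59)  [q = 29: ≢ 1 ✓]
The check at q = 2 fails, so 22 generates a proper subgroup.

No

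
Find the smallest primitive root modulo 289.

φ(289) = φ(17^2) = 17·(17−1) = 272 = 2^4 · 17.
g is a primitive root iff g^(272/q) ≢ 1 (mod 289) for each prime q ∈ {2, 17}.
g = 2: 2^136 ≡ 1 — hits 1, so not a primitive root.
g = 3: 3^136 ≡ 288; 3^16 ≡ 171 — none is 1, so 3 is a primitive root.
The smallest primitive root modulo 289 is 3.

3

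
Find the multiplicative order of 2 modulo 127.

The order of 2 must divide φ(127) = 127 − 1 = 126 = 2 · 3^2 · 7.
Divisors of 126: 1, 2, 3, 6, 7, 9, 14, 18, 21, 42, 63, 126.
Compute 2^d (mod 127) for the divisors d until we hit 1:
2^1 ≡ 2 (mod 127)
2^2 ≡ 4 (mod 127)
2^3 ≡ 8 (mod 127)
2^6 ≡ 64 (mod 127)
2^7 ≡ 1 (mod 127) ✓
Therefore the multiplicative order of 2 modulo 127 is 7.

7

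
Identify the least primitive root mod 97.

5

φ(97) = 97 − 1 = 96 = 2^5 · 3.
g is a primitive root iff g^(96/q) ≢ 1 (mod 97) for each prime q ∈ {2, 3}.
g = 2: 2^48 ≡ 1 — hits 1, so not a primitive root.
g = 3: 3^48 ≡ 1 — hits 1, so not a primitive root.
g = 4: 4^48 ≡ 1 — hits 1, so not a primitive root.
g = 5: 5^48 ≡ 96; 5^32 ≡ 35 — none is 1, so 5 is a primitive root.
Hence the least primitive root of 97 is 5.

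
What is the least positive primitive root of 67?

φ(67) = 67 − 1 = 66 = 2 · 3 · 11.
Test candidates g = 2, 3, … against the prime factors q ∈ {2, 3, 11} of φ(67): g is a generator iff g^(66/q) ≢ 1 for every such q.
g = 2: 2^33 ≡ 66; 2^22 ≡ 37; 2^6 ≡ 64 — none is 1, so 2 is a primitive root.
So 2 is the smallest generator of (Z/67Z)^×.

2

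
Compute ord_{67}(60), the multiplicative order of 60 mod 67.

ord(60) | φ(67) = 67 − 1 = 66 = 2 · 3 · 11.
Divisors of 66: 1, 2, 3, 6, 11, 22, 33, 66.
Compute 60^d (mod 67) for the divisors d until we hit 1:
60^1 ≡ 60 (mod 67)
60^2 ≡ 49 (mod 67)
60^3 ≡ 59 (mod 67)
60^6 ≡ 64 (mod 67)
60^11 ≡ 37 (mod 67)
60^22 ≡ 29 (mod 67)
60^33 ≡ 1 (mod 67) ✓
Hence ord(60) = 33.

33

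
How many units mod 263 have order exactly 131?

130

φ(263) = 263 − 1 = 262 = 2 · 131.
Since (Z/263Z)^× is cyclic of order 262, the number of elements of order d is φ(d) when d | 262 and 0 otherwise.
131 | 262, and φ(131) = 131 − 1 = 130.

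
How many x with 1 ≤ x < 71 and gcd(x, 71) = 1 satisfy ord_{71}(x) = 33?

0

φ(71) = 71 − 1 = 70 = 2 · 5 · 7.
(Z/71Z)^× is cyclic (|G| = 70); a cyclic group of order m has exactly φ(d) elements of each order d | m, and none otherwise.
Here 70 is not a multiple of 33, so there are no elements of order 33.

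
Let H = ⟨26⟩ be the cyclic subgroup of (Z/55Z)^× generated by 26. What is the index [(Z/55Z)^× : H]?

8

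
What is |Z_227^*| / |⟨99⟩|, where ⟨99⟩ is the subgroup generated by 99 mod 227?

The order of 99 must divide φ(227) = 227 − 1 = 226 = 2 · 113.
Divisors of 226: 1, 2, 113, 226.
Compute 99^d (mod 227) for the divisors d until we hit 1:
99^1 ≡ 99 (mod 227)
99^2 ≡ 40 (mod 227)
99^113 ≡ 1 (mod 227) ✓
The order of 99 is 113, so the subgroup it generates has 113 elements.
The index is φ(227) / ord(99) = 226 / 113 = 2.

2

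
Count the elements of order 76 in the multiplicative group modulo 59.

φ(59) = 59 − 1 = 58 = 2 · 29.
In a cyclic group of order 58, there are φ(d) elements of order d for each divisor d of 58, and zero for non-divisors.
Since 76 ∤ 58, the count is 0.

0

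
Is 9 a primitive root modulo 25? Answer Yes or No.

φ(25) = φ(5^2) = 5·(5−1) = 20 = 2^2 · 5.
9 is a primitive root mod 25 iff 9^(φ(25)/q) ≢ 1 for every prime q | φ(25), i.e. q ∈ {2, 5}.
9^10 ≡ 1 (mod 25)  [q = 2: ≡ 1 ✗]
9^4 ≡ 11 (mod 25)  [q = 5: ≢ 1 ✓]
Since 9^10 ≡ 1, the order of 9 divides 10 < 20, so 9 is not a primitive root.

No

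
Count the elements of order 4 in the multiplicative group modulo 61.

2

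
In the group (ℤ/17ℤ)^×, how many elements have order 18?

0

φ(17) = 17 − 1 = 16 = 2^4.
Since (Z/17Z)^× is cyclic of order 16, the number of elements of order d is φ(d) when d | 16 and 0 otherwise.
18 does not divide 16, so no element of (Z/17Z)^× has order 18.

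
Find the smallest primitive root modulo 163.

2

φ(163) = 163 − 1 = 162 = 2 · 3^4.
g is a primitive root iff g^(162/q) ≢ 1 (mod 163) for each prime q ∈ {2, 3}.
g = 2: 2^81 ≡ 162; 2^54 ≡ 104 — none is 1, so 2 is a primitive root.
So 2 is the smallest generator of (Z/163Z)^×.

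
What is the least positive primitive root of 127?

3

φ(127) = 127 − 1 = 126 = 2 · 3^2 · 7.
Test candidates g = 2, 3, … against the prime factors q ∈ {2, 3, 7} of φ(127): g is a generator iff g^(126/q) ≢ 1 for every such q.
g = 2: 2^63 ≡ 1 — hits 1, so not a primitive root.
g = 3: 3^63 ≡ 126; 3^42 ≡ 107; 3^18 ≡ 4 — none is 1, so 3 is a primitive root.
So 3 is the smallest generator of (Z/127Z)^×.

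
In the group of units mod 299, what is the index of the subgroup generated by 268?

Since 268 ∈ (Z/299Z)^×, its order divides φ(299) = φ(13·23) = (13−1)·(23−1) = 12·22 = 264 = 2^3 · 3 · 11.
Divisors of 264: 1, 2, 3, 4, 6, 8, 11, 12, 22, 24, 33, 44, 66, 88, 132, 264.
Test each divisor d:
268^1 ≡ 268 (mod 299)
268^2 ≡ 64 (mod 299)
268^3 ≡ 109 (mod 299)
268^4 ≡ 209 (mod 299)
268^6 ≡ 220 (mod 299)
268^8 ≡ 27 (mod 299)
268^11 ≡ 252 (mod 299)
268^12 ≡ 261 (mod 299)
268^22 ≡ 116 (mod 299)
268^24 ≡ 248 (mod 299)
268^33 ≡ 229 (mod 299)
268^44 ≡ 1 (mod 299) ✓
Thus |⟨268⟩| = ord(268) = 44.
Index = |(Z/299Z)^×| / |⟨268⟩| = 264 / 44 = 6.

6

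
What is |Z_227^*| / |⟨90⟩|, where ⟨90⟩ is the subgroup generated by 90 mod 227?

2

The order of 90 must divide φ(227) = 227 − 1 = 226 = 2 · 113.
Divisors of 226: 1, 2, 113, 226.
Compute 90^d (mod 227) for the divisors d until we hit 1:
90^1 ≡ 90 (mod 227)
90^2 ≡ 155 (mod 227)
90^113 ≡ 1 (mod 227) ✓
The order of 90 is 113, so the subgroup it generates has 113 elements.
[(Z/227Z)^× : ⟨90⟩] = 226/113 = 2.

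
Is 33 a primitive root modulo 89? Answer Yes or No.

Yes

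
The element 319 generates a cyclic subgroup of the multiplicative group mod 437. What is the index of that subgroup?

ord(319) | φ(437) = φ(19·23) = (19−1)·(23−1) = 18·22 = 396 = 2^2 · 3^2 · 11.
Divisors of 396: 1, 2, 3, 4, 6, 9, 11, 12, 18, 22, 33, 36, 44, 66, 99, 132, 198, 396.
Check 319^d mod 437 for each divisor in increasing order:
319^1 ≡ 319 (mod 437)
319^2 ≡ 377 (mod 437)
319^3 ≡ 88 (mod 437)
319^4 ≡ 104 (mod 437)
319^6 ≡ 315 (mod 437)
319^9 ≡ 189 (mod 437)
319^11 ≡ 22 (mod 437)
319^12 ≡ 26 (mod 437)
319^18 ≡ 324 (mod 437)
319^22 ≡ 47 (mod 437)
319^33 ≡ 160 (mod 437)
319^36 ≡ 96 (mod 437)
319^44 ≡ 24 (mod 437)
319^66 ≡ 254 (mod 437)
319^99 ≡ 436 (mod 437)
319^132 ≡ 277 (mod 437)
319^198 ≡ 1 (mod 437) ✓
So ord_437(319) = 198, hence |⟨319⟩| = 198.
The index is φ(437) / ord(319) = 396 / 198 = 2.

2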